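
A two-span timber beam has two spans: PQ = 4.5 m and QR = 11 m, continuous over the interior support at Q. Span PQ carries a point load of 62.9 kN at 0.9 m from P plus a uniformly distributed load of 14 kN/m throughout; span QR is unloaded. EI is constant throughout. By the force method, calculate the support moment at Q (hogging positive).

Take M_Q as the redundant. Released structure: two simple spans PQ and QR with a hinge at Q.
Discontinuity in slope at Q on the released structure — sum the simple-span end rotations:
  span PQ: point load 62.9 at a = 0.9: Pab(L + a)/(6LEI) = 40.76/EI
  span PQ: UDL 14: wL³/(24EI) = 53.16/EI
  relative rotation θ_0 = (93.92 + 0)/EI = 93.92/EI
A unit hogging moment at Q produces rotation L₁/(3EI) + L₂/(3EI) = 5.167/EI.
Compatibility: M_Q·(L₁+L₂)/(3EI) = θ_0, giving M_Q = 18.18 kN·m (hogging).

M_Q = 18.18 kN·m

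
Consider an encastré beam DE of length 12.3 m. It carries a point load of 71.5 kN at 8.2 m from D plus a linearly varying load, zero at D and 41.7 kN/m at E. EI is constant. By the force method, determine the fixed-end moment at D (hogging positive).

M_D = 275.4 kN·m

Take the two fixed-end moments M_D, M_E as redundants; the released structure is the simple span DE.
Simple-span end rotations at D and E under the given loads:
  at D: point load 71.5 at a = 8.2: Pab(L + b)/(6LEI) = 534.2/EI
  at E: point load 71.5 at a = 8.2: Pab(L + a)/(6LEI) = 667.7/EI
  at D: triangular load, peak 41.7: 7w₀L³/(360EI) = 1509/EI
  at E: triangular load, peak 41.7: w₀L³/(45EI) = 1724/EI
  θ_D0 = 2043/EI,  θ_E0 = 2392/EI
Flexibility coefficients: a unit moment at one end gives L/(3EI) there and L/(6EI) at the far end, so f₁₁ = f₂₂ = 4.1/EI and f₁₂ = f₂₁ = 2.05/EI.
Compatibility — zero rotation at each built-in end:
  4.1 M_D + 2.05 M_E = 2043
  2.05 M_D + 4.1 M_E = 2392
Solving the pair gives M_D = 275.4 kN·m and M_E = 445.7 kN·m (hogging).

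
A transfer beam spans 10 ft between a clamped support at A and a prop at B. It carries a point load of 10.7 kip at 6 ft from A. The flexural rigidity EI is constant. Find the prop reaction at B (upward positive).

R_B = 4.622 kip

Take the reaction at B as the redundant and release it; the primary structure is a cantilever fixed at A.
Primary-structure tip deflection at B by superposition:
  point load 10.7 at a = 6: Pa²(3L − a)/(6EI) = 1541/EI
Tip deflection under a unit load at B: L³/(3EI) = 333.3/EI.
Compatibility at B: δ_0 − R_B·δ_{BB} = 0, so R_B = 1541/333.3 = 4.622 kip.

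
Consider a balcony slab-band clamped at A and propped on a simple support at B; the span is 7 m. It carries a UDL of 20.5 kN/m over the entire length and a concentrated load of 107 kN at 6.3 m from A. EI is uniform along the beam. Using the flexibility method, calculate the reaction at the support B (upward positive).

R_B = 144.8 kN

Release the roller at B. Primary structure: cantilever fixed at A.
Free-end deflection of the primary structure under the applied loading (downward +):
  UDL 20.5: wL⁴/(8EI) = 6153/EI
  point load 107 at a = 6.3: Pa²(3L − a)/(6EI) = 10405/EI
  δ_0 = 16557/EI
Flexibility coefficient — unit upward force at B: δ_{BB} = L³/(3EI) = 114.3/EI.
Compatibility at B: δ_0 − R_B·δ_{BB} = 0, so R_B = 16557/114.3 = 144.8 kN.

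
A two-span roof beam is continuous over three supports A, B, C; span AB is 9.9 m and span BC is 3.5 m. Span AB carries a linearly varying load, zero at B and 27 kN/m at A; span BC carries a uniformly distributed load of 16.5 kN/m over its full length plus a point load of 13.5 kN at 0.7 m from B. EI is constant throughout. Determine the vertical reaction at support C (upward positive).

R_C = -3.403 kN

Release continuity at B by inserting a hinge; the redundant is the internal moment M_B. The primary structure is two simply-supported spans AB and BC.
End slopes at the hinge B, treating each span as simply supported:
  span AB: triangular load, peak 27: 7w₀L³/(360EI) = 509.4/EI
  span BC: UDL 16.5: wL³/(24EI) = 29.48/EI
  span BC: point load 13.5 at a = 0.7: Pab(L + b)/(6LEI) = 7.938/EI
  relative rotation θ_0 = (509.4 + 37.41)/EI = 546.8/EI
A unit hogging moment at B produces rotation L₁/(3EI) + L₂/(3EI) = 4.467/EI.
Slope continuity at B: θ_0 = M_B·4.467/EI, so M_B = 546.8/4.467 = 122.4 kN·m (hogging).
Span BC, ΣM about C: R_B^{BC}·3.5 = 138.9 + 122.4, so R_B^{BC} = 74.65 kN and R_C = 71.25 − 74.65 = -3.403 kN.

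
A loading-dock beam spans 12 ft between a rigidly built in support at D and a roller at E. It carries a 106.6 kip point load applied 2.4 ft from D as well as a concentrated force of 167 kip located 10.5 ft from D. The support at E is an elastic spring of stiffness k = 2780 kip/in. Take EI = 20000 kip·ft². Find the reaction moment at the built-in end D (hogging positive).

M_D = 309.3 kip·ft

Remove the prop at E; the released (primary) structure is a cantilever built in at D.
Deflection at E on the released cantilever, summing each load's contribution:
  point load 106.6 at a = 2.4: Pa²(3L − a)/(6EI) = 3438/EI
  point load 167 at a = 10.5: Pa²(3L − a)/(6EI) = 78250/EI
  δ_0 = 81688/EI
Flexibility coefficient — unit upward force at E: δ_{EE} = L³/(3EI) = 576/EI.
With EI = 20000 kip·ft²: δ_0 = 4.0844 ft and δ_{EE} = 0.0288 ft/kip.
Compatibility — the spring shortens by R_E/k under the reaction it provides: δ_0 − R_E·δ_{EE} = R_E/k. With 1/k = 1/(2780×12) ft/kip = 0.00003 ft/kip, R_E = δ_0 / (δ_{EE} + 1/k) = 4.0844 / (0.0288 + 0.00003) = 141.7 kip.
Moment equilibrium about D: M_D = Σ(load moments about D) − R_E·L = 2009 − 141.7×12 = 309.3 kip·ft.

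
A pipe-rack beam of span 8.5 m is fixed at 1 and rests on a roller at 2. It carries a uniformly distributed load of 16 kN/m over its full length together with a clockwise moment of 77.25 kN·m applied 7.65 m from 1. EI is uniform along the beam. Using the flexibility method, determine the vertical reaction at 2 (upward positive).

R_2 = 64.5 kN

Release the roller at 2. Primary structure: cantilever fixed at 1.
Primary-structure tip deflection at 2 by superposition:
  UDL 16: wL⁴/(8EI) = 10440/EI
  clockwise couple 77.25 at a = 7.65: M₀a(2L − a)/(2EI) = 2763/EI
  δ_0 = 13203/EI
Flexibility coefficient — unit upward force at 2: δ_{22} = L³/(3EI) = 204.7/EI.
The prop prevents deflection at 2: R_2 = δ_0/δ_{22} = 13203/204.7 = 64.5 kN.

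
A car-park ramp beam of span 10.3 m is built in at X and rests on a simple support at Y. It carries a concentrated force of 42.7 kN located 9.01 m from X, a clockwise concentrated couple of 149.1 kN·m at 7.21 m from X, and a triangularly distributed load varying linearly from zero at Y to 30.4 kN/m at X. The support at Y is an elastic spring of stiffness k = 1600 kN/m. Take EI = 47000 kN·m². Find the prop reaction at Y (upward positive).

R_Y = 79.39 kN

Take the reaction at Y as the redundant and release it; the primary structure is a cantilever fixed at X.
Primary-structure tip deflection at Y by superposition:
  point load 42.7 at a = 9.01: Pa²(3L − a)/(6EI) = 12647/EI
  clockwise couple 149.1 at a = 7.21: M₀a(2L − a)/(2EI) = 7197/EI
  triangular load, peak 30.4 at the fixed end: w₀L⁴/(30EI) = 11405/EI
  δ_0 = 31249/EI
Tip deflection under a unit load at Y: L³/(3EI) = 364.2/EI.
With EI = 47000 kN·m²: δ_0 = 0.66487 m and δ_{YY} = 0.00775 m/kN.
Compatibility — the spring shortens by R_Y/k under the reaction it provides: δ_0 − R_Y·δ_{YY} = R_Y/k. With 1/k = 0.000625 m/kN, R_Y = δ_0 / (δ_{YY} + 1/k) = 0.66487 / (0.00775 + 0.000625) = 79.39 kN.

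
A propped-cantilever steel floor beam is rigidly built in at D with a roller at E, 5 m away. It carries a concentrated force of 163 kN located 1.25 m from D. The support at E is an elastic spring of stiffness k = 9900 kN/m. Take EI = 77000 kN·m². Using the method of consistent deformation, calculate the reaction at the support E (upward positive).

R_E = 11.8 kN

Take the reaction at E as the redundant and release it; the primary structure is a cantilever fixed at D.
Downward deflection at the released point E due to the loads:
  point load 163 at a = 1.25: Pa²(3L − a)/(6EI) = 583.7/EI
Flexibility coefficient — unit upward force at E: δ_{EE} = L³/(3EI) = 41.67/EI.
With EI = 77000 kN·m²: δ_0 = 0.00758 m and δ_{EE} = 0.000541 m/kN.
Compatibility — the spring shortens by R_E/k under the reaction it provides: δ_0 − R_E·δ_{EE} = R_E/k. With 1/k = 0.000101 m/kN, R_E = δ_0 / (δ_{EE} + 1/k) = 0.00758 / (0.000541 + 0.000101) = 11.8 kN.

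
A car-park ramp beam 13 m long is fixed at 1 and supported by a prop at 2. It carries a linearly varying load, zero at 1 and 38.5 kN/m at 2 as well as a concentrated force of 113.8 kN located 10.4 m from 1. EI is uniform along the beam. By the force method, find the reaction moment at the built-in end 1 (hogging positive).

M_1 = 521.6 kN·m

Take the reaction at 2 as the redundant and release it; the primary structure is a cantilever fixed at 1.
Primary-structure tip deflection at 2 by superposition:
  triangular load, peak 38.5 at the free end: 11w₀L⁴/(120EI) = 100797/EI
  point load 113.8 at a = 10.4: Pa²(3L − a)/(6EI) = 58671/EI
  δ_0 = 159468/EI
Tip deflection under a unit load at 2: L³/(3EI) = 732.3/EI.
Compatibility at 2: δ_0 − R_2·δ_{22} = 0, so R_2 = 159468/732.3 = 217.8 kN.
Moment equilibrium about 1: M_1 = Σ(load moments about 1) − R_2·L = 3352 − 217.8×13 = 521.6 kN·m.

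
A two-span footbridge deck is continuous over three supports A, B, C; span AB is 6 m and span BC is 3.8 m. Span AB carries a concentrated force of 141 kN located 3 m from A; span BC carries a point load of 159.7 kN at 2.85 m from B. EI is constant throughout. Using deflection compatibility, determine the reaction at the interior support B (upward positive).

R_B = 164 kN

Insert a hinge at B; M_B is the redundant, and each span becomes simply supported.
Rotations at B on the released spans (each span's end-slope, ×1/EI):
  span AB: point load 141 at a = 3: Pab(L + a)/(6LEI) = 317.2/EI
  span BC: point load 159.7 at a = 2.85: Pab(L + b)/(6LEI) = 90.08/EI
  relative rotation θ_0 = (317.2 + 90.08)/EI = 407.3/EI
A unit hogging moment at B produces rotation L₁/(3EI) + L₂/(3EI) = 3.267/EI.
Slope continuity at B: θ_0 = M_B·3.267/EI, so M_B = 407.3/3.267 = 124.7 kN·m (hogging).
Span AB, ΣM about A with M_B applied at B: R_B^{AB}·6 = 423 + 124.7, so R_B^{AB} = 91.28 kN and R_A = 141 − 91.28 = 49.72 kN.
Span BC, ΣM about C: R_B^{BC}·3.8 = 151.7 + 124.7, so R_B^{BC} = 72.74 kN and R_C = 159.7 − 72.74 = 86.96 kN.
R_B = 91.28 + 72.74 = 164 kN.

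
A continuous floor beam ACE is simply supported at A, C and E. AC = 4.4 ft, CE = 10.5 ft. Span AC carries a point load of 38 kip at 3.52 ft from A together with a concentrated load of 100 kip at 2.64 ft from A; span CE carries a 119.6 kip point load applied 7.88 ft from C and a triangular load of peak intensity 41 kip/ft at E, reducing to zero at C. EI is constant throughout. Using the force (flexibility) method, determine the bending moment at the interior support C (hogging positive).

Take M_C as the redundant. Released structure: two simple spans AC and CE with a hinge at C.
Discontinuity in slope at C on the released structure — sum the simple-span end rotations:
  span AC: point load 38 at a = 3.52: Pab(L + a)/(6LEI) = 35.31/EI
  span AC: point load 100 at a = 2.64: Pab(L + a)/(6LEI) = 123.9/EI
  span CE: point load 119.6 at a = 7.88: Pab(L + b)/(6LEI) = 514.2/EI
  span CE: triangular load, peak 41: 7w₀L³/(360EI) = 922.9/EI
  relative rotation θ_0 = (159.2 + 1437)/EI = 1596/EI
A unit hogging moment at C produces rotation L₁/(3EI) + L₂/(3EI) = 4.967/EI.
Compatibility: M_C·(L₁+L₂)/(3EI) = θ_0, giving M_C = 321.4 kip·ft (hogging).

M_C = 321.4 kip·ft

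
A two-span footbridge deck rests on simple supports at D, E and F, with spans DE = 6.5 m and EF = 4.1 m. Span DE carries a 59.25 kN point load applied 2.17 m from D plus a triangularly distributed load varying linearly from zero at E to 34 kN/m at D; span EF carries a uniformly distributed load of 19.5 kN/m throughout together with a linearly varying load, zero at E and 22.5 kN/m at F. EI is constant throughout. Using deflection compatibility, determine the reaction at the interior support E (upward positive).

R_E = 156 kN

Take M_E as the redundant. Released structure: two simple spans DE and EF with a hinge at E.
Rotations at E on the released spans (each span's end-slope, ×1/EI):
  span DE: point load 59.25 at a = 2.17: Pab(L + a)/(6LEI) = 123.8/EI
  span DE: triangular load, peak 34: 7w₀L³/(360EI) = 181.6/EI
  span EF: UDL 19.5: wL³/(24EI) = 56/EI
  span EF: triangular load, peak 22.5: 7w₀L³/(360EI) = 30.15/EI
  relative rotation θ_0 = (305.3 + 86.15)/EI = 391.5/EI
A unit hogging moment at E produces rotation L₁/(3EI) + L₂/(3EI) = 3.533/EI.
Slope continuity at E: θ_0 = M_E·3.533/EI, so M_E = 391.5/3.533 = 110.8 kN·m (hogging).
Span DE, ΣM about D with M_E applied at E: R_E^{DE}·6.5 = 368 + 110.8, so R_E^{DE} = 73.66 kN and R_D = 169.8 − 73.66 = 96.09 kN.
Span EF, ΣM about F: R_E^{EF}·4.1 = 226.9 + 110.8, so R_E^{EF} = 82.37 kN and R_F = 126.1 − 82.37 = 43.7 kN.
R_E = 73.66 + 82.37 = 156 kN.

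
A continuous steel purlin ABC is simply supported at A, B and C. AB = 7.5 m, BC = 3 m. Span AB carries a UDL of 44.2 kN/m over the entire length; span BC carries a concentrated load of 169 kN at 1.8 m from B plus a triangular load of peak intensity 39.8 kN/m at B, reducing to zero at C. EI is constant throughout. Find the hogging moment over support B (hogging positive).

M_B = 253.1 kN·m

Release continuity at B by inserting a hinge; the redundant is the internal moment M_B. The primary structure is two simply-supported spans AB and BC.
End slopes at the hinge B, treating each span as simply supported:
  span AB: UDL 44.2: wL³/(24EI) = 777/EI
  span BC: point load 169 at a = 1.8: Pab(L + b)/(6LEI) = 85.18/EI
  span BC: triangular load, peak 39.8: w₀L³/(45EI) = 23.88/EI
  relative rotation θ_0 = (777 + 109.1)/EI = 886/EI
A unit hogging moment at B produces rotation L₁/(3EI) + L₂/(3EI) = 3.5/EI.
Slope continuity at B: θ_0 = M_B·3.5/EI, so M_B = 886/3.5 = 253.1 kN·m (hogging).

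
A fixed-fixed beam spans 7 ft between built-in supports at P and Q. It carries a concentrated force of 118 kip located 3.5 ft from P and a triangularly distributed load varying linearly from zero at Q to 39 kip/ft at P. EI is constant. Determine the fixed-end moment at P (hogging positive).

M_P = 198.8 kip·ft

Release both end moments; the primary structure is a simply-supported span PQ with redundants M_P and M_Q.
End rotations of the released simple span under the applied load (×1/EI):
  at P: point load 118 at a = 3.5: Pab(L + b)/(6LEI) = 361.4/EI
  at Q: point load 118 at a = 3.5: Pab(L + a)/(6LEI) = 361.4/EI
  at P: triangular load, peak 39: w₀L³/(45EI) = 297.3/EI
  at Q: triangular load, peak 39: 7w₀L³/(360EI) = 260.1/EI
  θ_P0 = 658.6/EI,  θ_Q0 = 621.5/EI
Flexibility coefficients: a unit moment at one end gives L/(3EI) there and L/(6EI) at the far end, so f₁₁ = f₂₂ = 2.333/EI and f₁₂ = f₂₁ = 1.167/EI.
Compatibility — zero rotation at each built-in end:
  2.333 M_P + 1.167 M_Q = 658.6
  1.167 M_P + 2.333 M_Q = 621.5
Solving the pair gives M_P = 198.8 kip·ft and M_Q = 166.9 kip·ft (hogging).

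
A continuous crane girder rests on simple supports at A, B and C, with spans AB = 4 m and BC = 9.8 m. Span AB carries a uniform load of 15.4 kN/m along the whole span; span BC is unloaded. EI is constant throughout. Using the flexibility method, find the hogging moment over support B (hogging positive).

M_B = 8.928 kN·m

Release continuity at B by inserting a hinge; the redundant is the internal moment M_B. The primary structure is two simply-supported spans AB and BC.
End slopes at the hinge B, treating each span as simply supported:
  span AB: UDL 15.4: wL³/(24EI) = 41.07/EI
  relative rotation θ_0 = (41.07 + 0)/EI = 41.07/EI
A unit hogging moment at B produces rotation L₁/(3EI) + L₂/(3EI) = 4.6/EI.
Slope continuity at B: θ_0 = M_B·4.6/EI, so M_B = 41.07/4.6 = 8.928 kN·m (hogging).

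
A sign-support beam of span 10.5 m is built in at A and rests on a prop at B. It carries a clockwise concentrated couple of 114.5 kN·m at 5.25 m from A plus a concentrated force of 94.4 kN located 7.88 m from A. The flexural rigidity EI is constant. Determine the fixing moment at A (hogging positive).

Choose R_B as the redundant. The primary structure is the cantilever fixed at A.
Downward deflection at the released point B due to the loads:
  clockwise couple 114.5 at a = 5.25: M₀a(2L − a)/(2EI) = 4734/EI
  point load 94.4 at a = 7.88: Pa²(3L − a)/(6EI) = 23076/EI
  δ_0 = 27809/EI
Flexibility coefficient — unit upward force at B: δ_{BB} = L³/(3EI) = 385.9/EI.
The prop prevents deflection at B: R_B = δ_0/δ_{BB} = 27809/385.9 = 72.07 kN.
Moment equilibrium about A: M_A = Σ(load moments about A) − R_B·L = 858.4 − 72.07×10.5 = 101.7 kN·m.

M_A = 101.7 kN·m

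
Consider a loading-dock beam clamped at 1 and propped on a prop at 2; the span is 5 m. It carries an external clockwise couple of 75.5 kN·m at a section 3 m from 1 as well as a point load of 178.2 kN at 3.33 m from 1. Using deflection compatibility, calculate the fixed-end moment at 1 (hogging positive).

M_1 = 112.6 kN·m

Choose R_2 as the redundant. The primary structure is the cantilever fixed at 1.
Primary-structure tip deflection at 2 by superposition:
  clockwise couple 75.5 at a = 3: M₀a(2L − a)/(2EI) = 792.8/EI
  point load 178.2 at a = 3.33: Pa²(3L − a)/(6EI) = 3843/EI
  δ_0 = 4636/EI
Flexibility coefficient — unit upward force at 2: δ_{22} = L³/(3EI) = 41.67/EI.
The prop prevents deflection at 2: R_2 = δ_0/δ_{22} = 4636/41.67 = 111.3 kN.
Moment equilibrium about 1: M_1 = Σ(load moments about 1) − R_2·L = 668.9 − 111.3×5 = 112.6 kN·m.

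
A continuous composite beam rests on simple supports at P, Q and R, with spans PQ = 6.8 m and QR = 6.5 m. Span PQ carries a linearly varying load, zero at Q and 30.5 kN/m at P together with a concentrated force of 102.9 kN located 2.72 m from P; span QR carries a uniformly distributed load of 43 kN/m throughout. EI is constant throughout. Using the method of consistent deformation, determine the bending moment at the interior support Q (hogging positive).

Insert a hinge at Q; M_Q is the redundant, and each span becomes simply supported.
End slopes at the hinge Q, treating each span as simply supported:
  span PQ: triangular load, peak 30.5: 7w₀L³/(360EI) = 186.5/EI
  span PQ: point load 102.9 at a = 2.72: Pab(L + a)/(6LEI) = 266.5/EI
  span QR: UDL 43: wL³/(24EI) = 492/EI
  relative rotation θ_0 = (452.9 + 492)/EI = 945/EI
A unit hogging moment at Q produces rotation L₁/(3EI) + L₂/(3EI) = 4.433/EI.
Slope continuity at Q: θ_0 = M_Q·4.433/EI, so M_Q = 945/4.433 = 213.2 kN·m (hogging).

M_Q = 213.2 kN·m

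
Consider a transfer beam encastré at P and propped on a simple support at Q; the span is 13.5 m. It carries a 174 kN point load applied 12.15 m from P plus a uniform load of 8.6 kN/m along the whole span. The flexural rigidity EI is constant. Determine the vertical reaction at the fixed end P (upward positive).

R_P = 98.58 kN

Choose R_Q as the redundant. The primary structure is the cantilever fixed at P.
Primary-structure tip deflection at Q by superposition:
  point load 174 at a = 12.15: Pa²(3L − a)/(6EI) = 121368/EI
  UDL 8.6: wL⁴/(8EI) = 35706/EI
  δ_0 = 157074/EI
Tip deflection under a unit load at Q: L³/(3EI) = 820.1/EI.
The prop prevents deflection at Q: R_Q = δ_0/δ_{QQ} = 157074/820.1 = 191.5 kN.
Vertical equilibrium: R_P = ΣP − R_Q = 290.1 − 191.5 = 98.58 kN.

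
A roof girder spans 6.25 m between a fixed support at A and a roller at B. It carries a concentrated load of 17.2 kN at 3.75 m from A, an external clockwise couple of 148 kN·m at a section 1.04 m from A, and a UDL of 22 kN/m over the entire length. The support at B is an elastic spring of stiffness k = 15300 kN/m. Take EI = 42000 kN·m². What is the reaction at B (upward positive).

R_B = 67.55 kN

Release the roller at B. Primary structure: cantilever fixed at A.
Downward deflection at the released point B due to the loads:
  point load 17.2 at a = 3.75: Pa²(3L − a)/(6EI) = 604.7/EI
  clockwise couple 148 at a = 1.04: M₀a(2L − a)/(2EI) = 882/EI
  UDL 22: wL⁴/(8EI) = 4196/EI
  δ_0 = 5683/EI
Tip deflection under a unit load at B: L³/(3EI) = 81.38/EI.
With EI = 42000 kN·m²: δ_0 = 0.13531 m and δ_{BB} = 0.001938 m/kN.
Compatibility — the spring shortens by R_B/k under the reaction it provides: δ_0 − R_B·δ_{BB} = R_B/k. With 1/k = 0.000065 m/kN, R_B = δ_0 / (δ_{BB} + 1/k) = 0.13531 / (0.001938 + 0.000065) = 67.55 kN.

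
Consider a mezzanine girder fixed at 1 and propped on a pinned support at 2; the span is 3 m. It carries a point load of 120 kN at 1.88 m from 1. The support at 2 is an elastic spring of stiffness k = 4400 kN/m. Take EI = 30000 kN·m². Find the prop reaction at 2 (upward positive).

Release the roller at 2. Primary structure: cantilever fixed at 1.
Primary-structure tip deflection at 2 by superposition:
  point load 120 at a = 1.88: Pa²(3L − a)/(6EI) = 503.3/EI
Flexibility coefficient — unit upward force at 2: δ_{22} = L³/(3EI) = 9/EI.
With EI = 30000 kN·m²: δ_0 = 0.016777 m and δ_{22} = 0.0003 m/kN.
Compatibility — the spring shortens by R_2/k under the reaction it provides: δ_0 − R_2·δ_{22} = R_2/k. With 1/k = 0.000227 m/kN, R_2 = δ_0 / (δ_{22} + 1/k) = 0.016777 / (0.0003 + 0.000227) = 31.82 kN.

R_2 = 31.82 kN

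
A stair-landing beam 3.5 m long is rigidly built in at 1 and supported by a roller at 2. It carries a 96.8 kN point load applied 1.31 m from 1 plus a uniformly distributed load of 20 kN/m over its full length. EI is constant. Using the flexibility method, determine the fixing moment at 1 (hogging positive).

Choose R_2 as the redundant. The primary structure is the cantilever fixed at 1.
Free-end deflection of the primary structure under the applied loading (downward +):
  point load 96.8 at a = 1.31: Pa²(3L − a)/(6EI) = 254.4/EI
  UDL 20: wL⁴/(8EI) = 375.2/EI
  δ_0 = 629.6/EI
Tip deflection under a unit load at 2: L³/(3EI) = 14.29/EI.
Compatibility at 2: δ_0 − R_2·δ_{22} = 0, so R_2 = 629.6/14.29 = 44.05 kN.
Moment equilibrium about 1: M_1 = Σ(load moments about 1) − R_2·L = 249.3 − 44.05×3.5 = 95.12 kN·m.

M_1 = 95.12 kN·m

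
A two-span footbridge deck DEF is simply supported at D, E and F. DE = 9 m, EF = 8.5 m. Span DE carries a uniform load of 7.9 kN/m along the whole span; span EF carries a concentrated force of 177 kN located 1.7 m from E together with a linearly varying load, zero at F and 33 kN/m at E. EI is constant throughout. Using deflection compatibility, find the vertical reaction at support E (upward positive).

Insert a hinge at E; M_E is the redundant, and each span becomes simply supported.
Discontinuity in slope at E on the released structure — sum the simple-span end rotations:
  span DE: UDL 7.9: wL³/(24EI) = 240/EI
  span EF: point load 177 at a = 1.7: Pab(L + b)/(6LEI) = 613.8/EI
  span EF: triangular load, peak 33: w₀L³/(45EI) = 450.4/EI
  relative rotation θ_0 = (240 + 1064)/EI = 1304/EI
A unit hogging moment at E produces rotation L₁/(3EI) + L₂/(3EI) = 5.833/EI.
Slope continuity at E: θ_0 = M_E·5.833/EI, so M_E = 1304/5.833 = 223.6 kN·m (hogging).
Span DE, ΣM about D with M_E applied at E: R_E^{DE}·9 = 319.9 + 223.6, so R_E^{DE} = 60.39 kN and R_D = 71.1 − 60.39 = 10.71 kN.
Span EF, ΣM about F: R_E^{EF}·8.5 = 1998 + 223.6, so R_E^{EF} = 261.4 kN and R_F = 317.2 − 261.4 = 55.85 kN.
R_E = 60.39 + 261.4 = 321.8 kN.

R_E = 321.8 kN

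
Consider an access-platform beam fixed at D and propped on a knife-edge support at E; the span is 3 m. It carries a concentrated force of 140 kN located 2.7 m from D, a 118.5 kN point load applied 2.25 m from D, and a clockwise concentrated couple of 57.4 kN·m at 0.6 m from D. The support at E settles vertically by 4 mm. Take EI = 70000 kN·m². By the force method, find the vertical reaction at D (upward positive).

R_D = 85.22 kN

Choose R_E as the redundant. The primary structure is the cantilever fixed at D.
Deflection at E on the released cantilever, summing each load's contribution:
  point load 140 at a = 2.7: Pa²(3L − a)/(6EI) = 1072/EI
  point load 118.5 at a = 2.25: Pa²(3L − a)/(6EI) = 674.9/EI
  clockwise couple 57.4 at a = 0.6: M₀a(2L − a)/(2EI) = 92.99/EI
  δ_0 = 1840/EI
Tip deflection under a unit load at E: L³/(3EI) = 9/EI.
With EI = 70000 kN·m²: δ_0 = 0.026279 m and δ_{EE} = 0.000129 m/kN.
Compatibility — the beam at E must follow the support down by 0.004 m: δ_0 − R_E·δ_{EE} = 0.004, so R_E = (0.026279 − 0.004)/0.000129 = 173.3 kN.
Vertical equilibrium: R_D = ΣP − R_E = 258.5 − 173.3 = 85.22 kN.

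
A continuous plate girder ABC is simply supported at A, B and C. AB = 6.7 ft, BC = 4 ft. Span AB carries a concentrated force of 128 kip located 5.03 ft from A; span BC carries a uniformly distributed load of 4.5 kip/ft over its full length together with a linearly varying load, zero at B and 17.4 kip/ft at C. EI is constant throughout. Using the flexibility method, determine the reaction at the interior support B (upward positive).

R_B = 155.6 kip

Insert a hinge at B; M_B is the redundant, and each span becomes simply supported.
Discontinuity in slope at B on the released structure — sum the simple-span end rotations:
  span AB: point load 128 at a = 5.03: Pab(L + a)/(6LEI) = 313.7/EI
  span BC: UDL 4.5: wL³/(24EI) = 12/EI
  span BC: triangular load, peak 17.4: 7w₀L³/(360EI) = 21.65/EI
  relative rotation θ_0 = (313.7 + 33.65)/EI = 347.4/EI
A unit hogging moment at B produces rotation L₁/(3EI) + L₂/(3EI) = 3.567/EI.
Slope continuity at B: θ_0 = M_B·3.567/EI, so M_B = 347.4/3.567 = 97.4 kip·ft (hogging).
Span AB, ΣM about A with M_B applied at B: R_B^{AB}·6.7 = 643.8 + 97.4, so R_B^{AB} = 110.6 kip and R_A = 128 − 110.6 = 17.37 kip.
Span BC, ΣM about C: R_B^{BC}·4 = 82.4 + 97.4, so R_B^{BC} = 44.95 kip and R_C = 52.8 − 44.95 = 7.85 kip.
R_B = 110.6 + 44.95 = 155.6 kip.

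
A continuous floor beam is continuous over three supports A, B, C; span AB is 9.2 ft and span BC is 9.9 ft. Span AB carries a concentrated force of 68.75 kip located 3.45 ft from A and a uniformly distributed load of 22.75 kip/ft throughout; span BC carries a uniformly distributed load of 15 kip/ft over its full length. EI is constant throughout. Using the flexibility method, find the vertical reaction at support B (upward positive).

Release continuity at B by inserting a hinge; the redundant is the internal moment M_B. The primary structure is two simply-supported spans AB and BC.
Rotations at B on the released spans (each span's end-slope, ×1/EI):
  span AB: point load 68.75 at a = 3.45: Pab(L + a)/(6LEI) = 312.5/EI
  span AB: UDL 22.75: wL³/(24EI) = 738.1/EI
  span BC: UDL 15: wL³/(24EI) = 606.4/EI
  relative rotation θ_0 = (1051 + 606.4)/EI = 1657/EI
A unit hogging moment at B produces rotation L₁/(3EI) + L₂/(3EI) = 6.367/EI.
Slope continuity at B: θ_0 = M_B·6.367/EI, so M_B = 1657/6.367 = 260.3 kip·ft (hogging).
Span AB, ΣM about A with M_B applied at B: R_B^{AB}·9.2 = 1200 + 260.3, so R_B^{AB} = 158.7 kip and R_A = 278.1 − 158.7 = 119.3 kip.
Span BC, ΣM about C: R_B^{BC}·9.9 = 735.1 + 260.3, so R_B^{BC} = 100.5 kip and R_C = 148.5 − 100.5 = 47.96 kip.
R_B = 158.7 + 100.5 = 259.3 kip.

R_B = 259.3 kip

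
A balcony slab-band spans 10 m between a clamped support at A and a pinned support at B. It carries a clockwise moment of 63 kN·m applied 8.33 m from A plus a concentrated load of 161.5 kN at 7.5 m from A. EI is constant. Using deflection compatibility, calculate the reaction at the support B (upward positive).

Take the reaction at B as the redundant and release it; the primary structure is a cantilever fixed at A.
Downward deflection at the released point B due to the loads:
  clockwise couple 63 at a = 8.33: M₀a(2L − a)/(2EI) = 3062/EI
  point load 161.5 at a = 7.5: Pa²(3L − a)/(6EI) = 34066/EI
  δ_0 = 37129/EI
Tip deflection under a unit load at B: L³/(3EI) = 333.3/EI.
Compatibility at B: δ_0 − R_B·δ_{BB} = 0, so R_B = 37129/333.3 = 111.4 kN.

R_B = 111.4 kN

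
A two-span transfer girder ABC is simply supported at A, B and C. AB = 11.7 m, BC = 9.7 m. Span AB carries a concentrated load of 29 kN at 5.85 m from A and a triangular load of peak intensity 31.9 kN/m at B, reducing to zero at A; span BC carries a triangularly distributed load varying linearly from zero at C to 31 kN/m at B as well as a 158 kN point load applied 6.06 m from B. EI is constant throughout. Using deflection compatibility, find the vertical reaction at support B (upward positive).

R_B = 372.7 kN

Insert a hinge at B; M_B is the redundant, and each span becomes simply supported.
Discontinuity in slope at B on the released structure — sum the simple-span end rotations:
  span AB: point load 29 at a = 5.85: Pab(L + a)/(6LEI) = 248.1/EI
  span AB: triangular load, peak 31.9: w₀L³/(45EI) = 1135/EI
  span BC: triangular load, peak 31: w₀L³/(45EI) = 628.7/EI
  span BC: point load 158 at a = 6.06: Pab(L + b)/(6LEI) = 798.8/EI
  relative rotation θ_0 = (1383 + 1428)/EI = 2811/EI
A unit hogging moment at B produces rotation L₁/(3EI) + L₂/(3EI) = 7.133/EI.
Compatibility: M_B·(L₁+L₂)/(3EI) = θ_0, giving M_B = 394.1 kN·m (hogging).
Span AB, ΣM about A with M_B applied at B: R_B^{AB}·11.7 = 1625 + 394.1, so R_B^{AB} = 172.6 kN and R_A = 215.6 − 172.6 = 43.02 kN.
Span BC, ΣM about C: R_B^{BC}·9.7 = 1547 + 394.1, so R_B^{BC} = 200.2 kN and R_C = 308.4 − 200.2 = 108.2 kN.
R_B = 172.6 + 200.2 = 372.7 kN.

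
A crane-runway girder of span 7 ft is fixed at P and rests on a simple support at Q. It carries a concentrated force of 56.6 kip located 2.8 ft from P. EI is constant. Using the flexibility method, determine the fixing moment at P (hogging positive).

M_P = 76.07 kip·ft

Release the roller at Q. Primary structure: cantilever fixed at P.
Free-end deflection of the primary structure under the applied loading (downward +):
  point load 56.6 at a = 2.8: Pa²(3L − a)/(6EI) = 1346/EI
Tip deflection under a unit load at Q: L³/(3EI) = 114.3/EI.
The prop prevents deflection at Q: R_Q = δ_0/δ_{QQ} = 1346/114.3 = 11.77 kip.
Moment equilibrium about P: M_P = Σ(load moments about P) − R_Q·L = 158.5 − 11.77×7 = 76.07 kip·ft.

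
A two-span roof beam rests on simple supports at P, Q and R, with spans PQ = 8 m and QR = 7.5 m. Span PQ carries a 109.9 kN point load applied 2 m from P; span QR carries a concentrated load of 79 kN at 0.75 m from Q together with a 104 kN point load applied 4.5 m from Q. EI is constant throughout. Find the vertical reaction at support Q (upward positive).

Insert a hinge at Q; M_Q is the redundant, and each span becomes simply supported.
Discontinuity in slope at Q on the released structure — sum the simple-span end rotations:
  span PQ: point load 109.9 at a = 2: Pab(L + a)/(6LEI) = 274.8/EI
  span QR: point load 79 at a = 0.75: Pab(L + b)/(6LEI) = 126.6/EI
  span QR: point load 104 at a = 4.5: Pab(L + b)/(6LEI) = 327.6/EI
  relative rotation θ_0 = (274.8 + 454.2)/EI = 729/EI
A unit hogging moment at Q produces rotation L₁/(3EI) + L₂/(3EI) = 5.167/EI.
Slope continuity at Q: θ_0 = M_Q·5.167/EI, so M_Q = 729/5.167 = 141.1 kN·m (hogging).
Span PQ, ΣM about P with M_Q applied at Q: R_Q^{PQ}·8 = 219.8 + 141.1, so R_Q^{PQ} = 45.11 kN and R_P = 109.9 − 45.11 = 64.79 kN.
Span QR, ΣM about R: R_Q^{QR}·7.5 = 845.2 + 141.1, so R_Q^{QR} = 131.5 kN and R_R = 183 − 131.5 = 51.49 kN.
R_Q = 45.11 + 131.5 = 176.6 kN.

R_Q = 176.6 kN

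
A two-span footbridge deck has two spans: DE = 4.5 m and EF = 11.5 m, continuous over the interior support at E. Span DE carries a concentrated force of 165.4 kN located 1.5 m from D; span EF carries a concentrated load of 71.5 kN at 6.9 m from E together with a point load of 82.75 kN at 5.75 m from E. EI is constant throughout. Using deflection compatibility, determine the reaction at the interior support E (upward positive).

R_E = 205 kN

Insert a hinge at E; M_E is the redundant, and each span becomes simply supported.
Discontinuity in slope at E on the released structure — sum the simple-span end rotations:
  span DE: point load 165.4 at a = 1.5: Pab(L + a)/(6LEI) = 165.4/EI
  span EF: point load 71.5 at a = 6.9: Pab(L + b)/(6LEI) = 529.5/EI
  span EF: point load 82.75 at a = 5.75: Pab(L + b)/(6LEI) = 684/EI
  relative rotation θ_0 = (165.4 + 1214)/EI = 1379/EI
A unit hogging moment at E produces rotation L₁/(3EI) + L₂/(3EI) = 5.333/EI.
Slope continuity at E: θ_0 = M_E·5.333/EI, so M_E = 1379/5.333 = 258.5 kN·m (hogging).
Span DE, ΣM about D with M_E applied at E: R_E^{DE}·4.5 = 248.1 + 258.5, so R_E^{DE} = 112.6 kN and R_D = 165.4 − 112.6 = 52.81 kN.
Span EF, ΣM about F: R_E^{EF}·11.5 = 804.7 + 258.5, so R_E^{EF} = 92.46 kN and R_F = 154.2 − 92.46 = 61.79 kN.
R_E = 112.6 + 92.46 = 205 kN.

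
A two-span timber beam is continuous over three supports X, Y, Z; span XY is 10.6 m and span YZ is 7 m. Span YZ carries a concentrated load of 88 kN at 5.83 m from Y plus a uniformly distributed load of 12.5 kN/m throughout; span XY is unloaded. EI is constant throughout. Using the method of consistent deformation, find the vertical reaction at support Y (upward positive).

R_Y = 70.4 kN

Release continuity at Y by inserting a hinge; the redundant is the internal moment M_Y. The primary structure is two simply-supported spans XY and YZ.
Rotations at Y on the released spans (each span's end-slope, ×1/EI):
  span YZ: point load 88 at a = 5.83: Pab(L + b)/(6LEI) = 116.8/EI
  span YZ: UDL 12.5: wL³/(24EI) = 178.6/EI
  relative rotation θ_0 = (0 + 295.4)/EI = 295.4/EI
A unit hogging moment at Y produces rotation L₁/(3EI) + L₂/(3EI) = 5.867/EI.
Compatibility: M_Y·(L₁+L₂)/(3EI) = θ_0, giving M_Y = 50.35 kN·m (hogging).
Span XY, ΣM about X with M_Y applied at Y: R_Y^{XY}·10.6 = 0 + 50.35, so R_Y^{XY} = 4.75 kN and R_X = 0 − 4.75 = -4.75 kN.
Span YZ, ΣM about Z: R_Y^{YZ}·7 = 409.2 + 50.35, so R_Y^{YZ} = 65.65 kN and R_Z = 175.5 − 65.65 = 109.8 kN.
R_Y = 4.75 + 65.65 = 70.4 kN.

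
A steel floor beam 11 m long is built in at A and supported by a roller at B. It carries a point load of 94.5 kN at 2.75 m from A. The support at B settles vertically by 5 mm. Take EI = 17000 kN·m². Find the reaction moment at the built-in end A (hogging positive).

M_A = 172.7 kN·m

Release the roller at B. Primary structure: cantilever fixed at A.
Deflection at B on the released cantilever, summing each load's contribution:
  point load 94.5 at a = 2.75: Pa²(3L − a)/(6EI) = 3603/EI
Tip deflection under a unit load at B: L³/(3EI) = 443.7/EI.
With EI = 17000 kN·m²: δ_0 = 0.21194 m and δ_{BB} = 0.026098 m/kN.
Compatibility — the beam at B must follow the support down by 0.005 m: δ_0 − R_B·δ_{BB} = 0.005, so R_B = (0.21194 − 0.005)/0.026098 = 7.93 kN.
Moment equilibrium about A: M_A = Σ(load moments about A) − R_B·L = 259.9 − 7.93×11 = 172.7 kN·m.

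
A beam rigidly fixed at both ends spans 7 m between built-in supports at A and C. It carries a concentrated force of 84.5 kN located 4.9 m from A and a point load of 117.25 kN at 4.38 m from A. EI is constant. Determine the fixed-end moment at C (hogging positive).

Release both end moments; the primary structure is a simply-supported span AC with redundants M_A and M_C.
On the primary (simply-supported) span, the end slopes from the loading are:
  at A: point load 84.5 at a = 4.9: Pab(L + b)/(6LEI) = 188.4/EI
  at C: point load 84.5 at a = 4.9: Pab(L + a)/(6LEI) = 246.4/EI
  at A: point load 117.25 at a = 4.38: Pab(L + b)/(6LEI) = 308.2/EI
  at C: point load 117.25 at a = 4.38: Pab(L + a)/(6LEI) = 364.6/EI
  θ_A0 = 496.6/EI,  θ_C0 = 610.9/EI
Flexibility coefficients: a unit moment at one end gives L/(3EI) there and L/(6EI) at the far end, so f₁₁ = f₂₂ = 2.333/EI and f₁₂ = f₂₁ = 1.167/EI.
Compatibility — zero rotation at each built-in end:
  2.333 M_A + 1.167 M_C = 496.6
  1.167 M_A + 2.333 M_C = 610.9
Solving the pair gives M_A = 109.2 kN·m and M_C = 207.2 kN·m (hogging).

M_C = 207.2 kN·m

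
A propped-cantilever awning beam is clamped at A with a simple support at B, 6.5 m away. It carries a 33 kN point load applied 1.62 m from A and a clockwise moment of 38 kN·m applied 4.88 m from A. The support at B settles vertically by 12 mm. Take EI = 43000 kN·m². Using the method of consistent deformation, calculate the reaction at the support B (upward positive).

Remove the prop at B; the released (primary) structure is a cantilever built in at A.
Deflection at B on the released cantilever, summing each load's contribution:
  point load 33 at a = 1.62: Pa²(3L − a)/(6EI) = 258.1/EI
  clockwise couple 38 at a = 4.88: M₀a(2L − a)/(2EI) = 752.9/EI
  δ_0 = 1011/EI
Tip deflection under a unit load at B: L³/(3EI) = 91.54/EI.
With EI = 43000 kN·m²: δ_0 = 0.023511 m and δ_{BB} = 0.002129 m/kN.
Compatibility — the beam at B must follow the support down by 0.012 m: δ_0 − R_B·δ_{BB} = 0.012, so R_B = (0.023511 − 0.012)/0.002129 = 5.407 kN.

R_B = 5.407 kN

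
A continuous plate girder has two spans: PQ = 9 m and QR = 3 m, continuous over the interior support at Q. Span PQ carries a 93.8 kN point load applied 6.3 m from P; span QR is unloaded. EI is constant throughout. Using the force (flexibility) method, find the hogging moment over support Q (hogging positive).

M_Q = 113 kN·m

Release continuity at Q by inserting a hinge; the redundant is the internal moment M_Q. The primary structure is two simply-supported spans PQ and QR.
End slopes at the hinge Q, treating each span as simply supported:
  span PQ: point load 93.8 at a = 6.3: Pab(L + a)/(6LEI) = 452.1/EI
  relative rotation θ_0 = (452.1 + 0)/EI = 452.1/EI
A unit hogging moment at Q produces rotation L₁/(3EI) + L₂/(3EI) = 4/EI.
Slope continuity at Q: θ_0 = M_Q·4/EI, so M_Q = 452.1/4 = 113 kN·m (hogging).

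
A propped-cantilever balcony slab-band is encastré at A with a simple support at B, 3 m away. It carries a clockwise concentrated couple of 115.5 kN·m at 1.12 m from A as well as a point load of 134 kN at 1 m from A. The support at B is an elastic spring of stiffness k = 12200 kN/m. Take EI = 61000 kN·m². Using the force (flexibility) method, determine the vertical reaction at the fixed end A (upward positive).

R_A = 98.69 kN

Take the reaction at B as the redundant and release it; the primary structure is a cantilever fixed at A.
Free-end deflection of the primary structure under the applied loading (downward +):
  clockwise couple 115.5 at a = 1.12: M₀a(2L − a)/(2EI) = 315.6/EI
  point load 134 at a = 1: Pa²(3L − a)/(6EI) = 178.7/EI
  δ_0 = 494.3/EI
Tip deflection under a unit load at B: L³/(3EI) = 9/EI.
With EI = 61000 kN·m²: δ_0 = 0.008103 m and δ_{BB} = 0.000148 m/kN.
Compatibility — the spring shortens by R_B/k under the reaction it provides: δ_0 − R_B·δ_{BB} = R_B/k. With 1/k = 0.000082 m/kN, R_B = δ_0 / (δ_{BB} + 1/k) = 0.008103 / (0.000148 + 0.000082) = 35.31 kN.
Vertical equilibrium: R_A = ΣP − R_B = 134 − 35.31 = 98.69 kN.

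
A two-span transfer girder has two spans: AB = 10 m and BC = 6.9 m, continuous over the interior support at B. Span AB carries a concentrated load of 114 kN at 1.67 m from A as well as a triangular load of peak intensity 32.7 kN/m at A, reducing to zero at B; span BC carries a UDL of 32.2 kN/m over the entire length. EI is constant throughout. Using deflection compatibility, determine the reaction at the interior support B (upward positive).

R_B = 244.8 kN

Insert a hinge at B; M_B is the redundant, and each span becomes simply supported.
Rotations at B on the released spans (each span's end-slope, ×1/EI):
  span AB: point load 114 at a = 1.67: Pab(L + a)/(6LEI) = 308.5/EI
  span AB: triangular load, peak 32.7: 7w₀L³/(360EI) = 635.8/EI
  span BC: UDL 32.2: wL³/(24EI) = 440.7/EI
  relative rotation θ_0 = (944.3 + 440.7)/EI = 1385/EI
A unit hogging moment at B produces rotation L₁/(3EI) + L₂/(3EI) = 5.633/EI.
Slope continuity at B: θ_0 = M_B·5.633/EI, so M_B = 1385/5.633 = 245.9 kN·m (hogging).
Span AB, ΣM about A with M_B applied at B: R_B^{AB}·10 = 735.4 + 245.9, so R_B^{AB} = 98.12 kN and R_A = 277.5 − 98.12 = 179.4 kN.
Span BC, ΣM about C: R_B^{BC}·6.9 = 766.5 + 245.9, so R_B^{BC} = 146.7 kN and R_C = 222.2 − 146.7 = 75.46 kN.
R_B = 98.12 + 146.7 = 244.8 kN.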